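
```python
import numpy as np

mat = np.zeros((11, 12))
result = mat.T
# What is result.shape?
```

(12, 11)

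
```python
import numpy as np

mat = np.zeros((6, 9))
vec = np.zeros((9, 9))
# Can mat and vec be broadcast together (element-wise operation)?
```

No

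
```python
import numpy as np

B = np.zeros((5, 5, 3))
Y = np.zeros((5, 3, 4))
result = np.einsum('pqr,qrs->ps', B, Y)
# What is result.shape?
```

(5, 4)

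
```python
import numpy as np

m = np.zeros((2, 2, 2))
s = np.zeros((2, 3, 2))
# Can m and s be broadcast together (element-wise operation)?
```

No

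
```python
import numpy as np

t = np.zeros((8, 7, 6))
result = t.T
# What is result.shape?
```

(6, 7, 8)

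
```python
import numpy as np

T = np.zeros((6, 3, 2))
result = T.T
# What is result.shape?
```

(2, 3, 6)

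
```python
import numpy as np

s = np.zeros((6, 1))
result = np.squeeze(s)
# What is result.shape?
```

(6,)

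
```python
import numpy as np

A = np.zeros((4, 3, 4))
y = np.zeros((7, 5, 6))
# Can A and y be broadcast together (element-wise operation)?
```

No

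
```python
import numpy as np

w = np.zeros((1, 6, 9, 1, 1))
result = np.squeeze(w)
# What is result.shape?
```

(6, 9)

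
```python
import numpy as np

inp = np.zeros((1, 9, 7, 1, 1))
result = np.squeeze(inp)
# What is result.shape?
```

(9, 7)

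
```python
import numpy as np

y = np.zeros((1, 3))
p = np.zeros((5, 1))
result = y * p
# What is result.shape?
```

(5, 3)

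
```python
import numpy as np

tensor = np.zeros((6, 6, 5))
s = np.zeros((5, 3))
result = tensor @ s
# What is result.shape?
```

(6, 6, 3)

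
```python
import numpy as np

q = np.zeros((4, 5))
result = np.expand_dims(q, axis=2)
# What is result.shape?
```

(4, 5, 1)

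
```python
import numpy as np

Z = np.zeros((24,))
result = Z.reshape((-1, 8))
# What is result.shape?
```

(3, 8)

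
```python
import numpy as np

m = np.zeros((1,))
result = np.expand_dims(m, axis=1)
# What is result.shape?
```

(1, 1)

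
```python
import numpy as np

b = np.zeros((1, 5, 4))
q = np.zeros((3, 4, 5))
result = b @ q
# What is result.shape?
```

(3, 5, 5)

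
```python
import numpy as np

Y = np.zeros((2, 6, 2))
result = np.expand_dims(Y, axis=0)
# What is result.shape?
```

(1, 2, 6, 2)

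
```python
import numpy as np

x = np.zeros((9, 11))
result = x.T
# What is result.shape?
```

(11, 9)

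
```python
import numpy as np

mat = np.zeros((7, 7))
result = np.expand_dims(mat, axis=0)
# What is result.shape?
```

(1, 7, 7)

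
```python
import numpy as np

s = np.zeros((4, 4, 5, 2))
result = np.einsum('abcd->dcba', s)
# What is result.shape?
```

(2, 5, 4, 4)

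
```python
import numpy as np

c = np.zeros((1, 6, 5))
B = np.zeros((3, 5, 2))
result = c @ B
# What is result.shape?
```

(3, 6, 2)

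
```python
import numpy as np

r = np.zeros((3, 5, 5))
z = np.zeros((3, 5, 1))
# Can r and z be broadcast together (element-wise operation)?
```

Yes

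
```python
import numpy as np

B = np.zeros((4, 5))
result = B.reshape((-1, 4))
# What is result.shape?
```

(5, 4)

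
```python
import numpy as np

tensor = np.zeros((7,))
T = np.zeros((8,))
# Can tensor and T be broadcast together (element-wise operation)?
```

No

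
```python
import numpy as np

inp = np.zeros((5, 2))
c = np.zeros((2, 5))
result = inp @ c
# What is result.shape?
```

(5, 5)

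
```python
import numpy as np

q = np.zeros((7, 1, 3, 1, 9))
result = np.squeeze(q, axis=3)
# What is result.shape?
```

(7, 1, 3, 9)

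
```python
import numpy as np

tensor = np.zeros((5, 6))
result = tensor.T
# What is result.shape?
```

(6, 5)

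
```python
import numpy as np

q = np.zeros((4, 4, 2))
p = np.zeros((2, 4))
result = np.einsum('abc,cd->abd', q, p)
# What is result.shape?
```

(4, 4, 4)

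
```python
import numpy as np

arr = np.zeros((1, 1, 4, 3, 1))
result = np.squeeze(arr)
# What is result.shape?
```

(4, 3)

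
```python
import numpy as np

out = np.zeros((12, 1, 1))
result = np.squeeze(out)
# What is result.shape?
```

(12,)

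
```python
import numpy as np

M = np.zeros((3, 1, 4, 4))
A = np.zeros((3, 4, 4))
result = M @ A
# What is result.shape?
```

(3, 3, 4, 4)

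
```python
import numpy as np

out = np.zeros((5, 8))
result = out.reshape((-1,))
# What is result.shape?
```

(40,)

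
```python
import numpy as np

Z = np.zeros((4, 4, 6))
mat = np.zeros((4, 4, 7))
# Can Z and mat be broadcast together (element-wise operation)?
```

No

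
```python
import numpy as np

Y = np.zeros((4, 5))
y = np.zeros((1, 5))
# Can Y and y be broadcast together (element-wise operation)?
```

Yes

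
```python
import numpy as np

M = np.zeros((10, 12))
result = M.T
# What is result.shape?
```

(12, 10)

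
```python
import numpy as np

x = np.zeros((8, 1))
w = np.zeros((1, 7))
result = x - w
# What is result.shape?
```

(8, 7)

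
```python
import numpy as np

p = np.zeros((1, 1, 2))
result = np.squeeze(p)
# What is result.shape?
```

(2,)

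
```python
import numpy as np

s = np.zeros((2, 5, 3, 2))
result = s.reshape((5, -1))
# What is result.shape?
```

(5, 12)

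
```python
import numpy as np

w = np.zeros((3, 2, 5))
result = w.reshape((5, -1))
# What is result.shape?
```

(5, 6)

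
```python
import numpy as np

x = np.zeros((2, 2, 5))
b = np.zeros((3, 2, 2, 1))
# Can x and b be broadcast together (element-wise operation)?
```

Yes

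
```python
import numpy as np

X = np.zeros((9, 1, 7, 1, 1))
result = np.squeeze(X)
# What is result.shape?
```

(9, 7)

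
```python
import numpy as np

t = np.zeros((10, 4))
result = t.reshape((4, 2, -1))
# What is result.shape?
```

(4, 2, 5)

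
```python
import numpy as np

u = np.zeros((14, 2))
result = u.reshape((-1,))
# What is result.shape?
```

(28,)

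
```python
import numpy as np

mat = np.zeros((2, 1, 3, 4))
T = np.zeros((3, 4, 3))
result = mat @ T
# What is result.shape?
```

(2, 3, 3, 3)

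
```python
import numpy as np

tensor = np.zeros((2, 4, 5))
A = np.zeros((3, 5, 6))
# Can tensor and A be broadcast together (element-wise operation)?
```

No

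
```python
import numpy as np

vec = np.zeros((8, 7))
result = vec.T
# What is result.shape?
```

(7, 8)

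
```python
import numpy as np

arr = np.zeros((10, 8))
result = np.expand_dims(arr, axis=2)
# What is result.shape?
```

(10, 8, 1)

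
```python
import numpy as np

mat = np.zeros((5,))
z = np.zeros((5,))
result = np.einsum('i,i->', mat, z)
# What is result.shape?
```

()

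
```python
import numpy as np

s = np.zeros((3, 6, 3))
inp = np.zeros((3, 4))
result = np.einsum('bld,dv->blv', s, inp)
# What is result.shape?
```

(3, 6, 4)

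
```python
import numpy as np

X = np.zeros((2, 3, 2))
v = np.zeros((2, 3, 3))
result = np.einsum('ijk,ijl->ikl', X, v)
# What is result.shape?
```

(2, 2, 3)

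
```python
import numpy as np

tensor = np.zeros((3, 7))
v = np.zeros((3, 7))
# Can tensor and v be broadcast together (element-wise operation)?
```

Yes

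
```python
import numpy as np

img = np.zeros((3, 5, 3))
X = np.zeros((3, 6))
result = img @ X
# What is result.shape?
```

(3, 5, 6)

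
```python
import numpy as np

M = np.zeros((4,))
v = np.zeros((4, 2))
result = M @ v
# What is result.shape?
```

(2,)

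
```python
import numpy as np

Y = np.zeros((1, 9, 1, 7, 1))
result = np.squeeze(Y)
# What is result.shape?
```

(9, 7)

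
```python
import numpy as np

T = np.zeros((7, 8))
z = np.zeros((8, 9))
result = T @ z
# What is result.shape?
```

(7, 9)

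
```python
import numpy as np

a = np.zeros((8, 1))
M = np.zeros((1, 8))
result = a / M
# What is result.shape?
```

(8, 8)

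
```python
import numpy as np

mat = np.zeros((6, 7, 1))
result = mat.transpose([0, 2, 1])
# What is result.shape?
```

(6, 1, 7)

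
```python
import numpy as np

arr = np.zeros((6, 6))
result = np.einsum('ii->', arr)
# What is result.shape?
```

()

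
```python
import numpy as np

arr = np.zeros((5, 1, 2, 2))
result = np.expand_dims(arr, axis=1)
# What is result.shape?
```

(5, 1, 1, 2, 2)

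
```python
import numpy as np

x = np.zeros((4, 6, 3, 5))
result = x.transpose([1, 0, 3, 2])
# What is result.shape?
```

(6, 4, 5, 3)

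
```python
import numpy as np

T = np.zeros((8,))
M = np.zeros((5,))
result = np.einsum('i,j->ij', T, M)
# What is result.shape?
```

(8, 5)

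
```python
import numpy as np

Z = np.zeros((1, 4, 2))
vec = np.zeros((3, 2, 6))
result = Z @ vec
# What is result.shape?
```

(3, 4, 6)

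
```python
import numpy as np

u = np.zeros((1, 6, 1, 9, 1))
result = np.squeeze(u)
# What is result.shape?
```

(6, 9)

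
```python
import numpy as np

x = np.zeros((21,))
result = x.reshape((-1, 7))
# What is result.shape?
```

(3, 7)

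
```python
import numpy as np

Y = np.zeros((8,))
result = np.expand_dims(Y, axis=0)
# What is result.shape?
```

(1, 8)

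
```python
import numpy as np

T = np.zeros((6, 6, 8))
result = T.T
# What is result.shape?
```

(8, 6, 6)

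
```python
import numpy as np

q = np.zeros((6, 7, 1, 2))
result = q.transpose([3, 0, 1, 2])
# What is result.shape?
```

(2, 6, 7, 1)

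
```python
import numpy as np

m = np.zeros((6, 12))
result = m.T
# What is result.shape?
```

(12, 6)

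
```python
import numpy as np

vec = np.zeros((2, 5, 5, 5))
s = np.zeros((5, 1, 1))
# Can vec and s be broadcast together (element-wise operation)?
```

Yes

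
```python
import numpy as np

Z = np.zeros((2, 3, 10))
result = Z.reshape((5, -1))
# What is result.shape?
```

(5, 12)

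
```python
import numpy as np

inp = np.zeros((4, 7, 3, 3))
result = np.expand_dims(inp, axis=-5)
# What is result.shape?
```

(1, 4, 7, 3, 3)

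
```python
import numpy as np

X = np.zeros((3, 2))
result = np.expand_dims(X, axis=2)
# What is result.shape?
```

(3, 2, 1)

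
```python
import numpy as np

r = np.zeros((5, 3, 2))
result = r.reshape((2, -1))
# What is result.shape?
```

(2, 15)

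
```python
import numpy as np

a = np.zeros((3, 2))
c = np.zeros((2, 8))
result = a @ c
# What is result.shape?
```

(3, 8)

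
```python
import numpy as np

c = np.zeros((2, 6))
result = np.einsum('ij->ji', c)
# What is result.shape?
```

(6, 2)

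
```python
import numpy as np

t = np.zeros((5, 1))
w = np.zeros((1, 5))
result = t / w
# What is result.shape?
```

(5, 5)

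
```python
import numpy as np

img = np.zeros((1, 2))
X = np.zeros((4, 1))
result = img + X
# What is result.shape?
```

(4, 2)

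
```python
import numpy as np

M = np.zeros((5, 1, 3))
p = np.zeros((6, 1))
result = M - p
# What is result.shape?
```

(5, 6, 3)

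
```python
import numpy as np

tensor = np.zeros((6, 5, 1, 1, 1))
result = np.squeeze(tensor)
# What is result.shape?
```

(6, 5)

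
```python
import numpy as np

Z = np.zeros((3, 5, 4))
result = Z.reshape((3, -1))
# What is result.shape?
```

(3, 20)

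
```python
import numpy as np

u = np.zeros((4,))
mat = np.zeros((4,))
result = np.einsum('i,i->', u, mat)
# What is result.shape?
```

()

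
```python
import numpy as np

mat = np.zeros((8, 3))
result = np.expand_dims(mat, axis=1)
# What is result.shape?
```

(8, 1, 3)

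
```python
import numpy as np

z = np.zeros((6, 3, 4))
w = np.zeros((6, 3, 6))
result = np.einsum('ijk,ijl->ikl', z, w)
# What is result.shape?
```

(6, 4, 6)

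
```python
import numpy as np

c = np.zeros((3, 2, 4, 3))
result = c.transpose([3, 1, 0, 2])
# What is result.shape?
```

(3, 2, 3, 4)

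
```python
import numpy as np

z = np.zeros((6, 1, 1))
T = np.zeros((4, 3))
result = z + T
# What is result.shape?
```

(6, 4, 3)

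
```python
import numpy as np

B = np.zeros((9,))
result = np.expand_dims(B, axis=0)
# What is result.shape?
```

(1, 9)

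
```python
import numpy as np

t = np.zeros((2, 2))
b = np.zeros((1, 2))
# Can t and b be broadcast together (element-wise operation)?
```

Yes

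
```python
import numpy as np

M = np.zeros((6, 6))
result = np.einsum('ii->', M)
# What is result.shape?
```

()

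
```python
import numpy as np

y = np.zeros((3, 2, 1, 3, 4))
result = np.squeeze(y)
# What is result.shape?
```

(3, 2, 3, 4)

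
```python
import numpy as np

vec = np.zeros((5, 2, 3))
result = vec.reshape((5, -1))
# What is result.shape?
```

(5, 6)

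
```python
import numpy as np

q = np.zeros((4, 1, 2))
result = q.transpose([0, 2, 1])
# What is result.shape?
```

(4, 2, 1)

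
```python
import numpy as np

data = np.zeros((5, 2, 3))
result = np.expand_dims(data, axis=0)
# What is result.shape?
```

(1, 5, 2, 3)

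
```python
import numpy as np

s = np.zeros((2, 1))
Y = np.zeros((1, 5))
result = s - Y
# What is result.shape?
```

(2, 5)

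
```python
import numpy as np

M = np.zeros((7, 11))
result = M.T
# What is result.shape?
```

(11, 7)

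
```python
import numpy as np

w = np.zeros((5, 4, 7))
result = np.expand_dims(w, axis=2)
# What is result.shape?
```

(5, 4, 1, 7)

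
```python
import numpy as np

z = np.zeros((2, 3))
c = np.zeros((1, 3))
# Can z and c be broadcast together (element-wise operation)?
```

Yes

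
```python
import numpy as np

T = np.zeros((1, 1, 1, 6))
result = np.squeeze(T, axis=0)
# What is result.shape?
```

(1, 1, 6)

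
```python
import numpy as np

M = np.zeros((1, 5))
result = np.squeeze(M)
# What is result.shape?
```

(5,)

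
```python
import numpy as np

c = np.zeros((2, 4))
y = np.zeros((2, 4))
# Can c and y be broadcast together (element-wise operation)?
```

Yes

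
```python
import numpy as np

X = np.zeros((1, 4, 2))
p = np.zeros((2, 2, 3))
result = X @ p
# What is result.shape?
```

(2, 4, 3)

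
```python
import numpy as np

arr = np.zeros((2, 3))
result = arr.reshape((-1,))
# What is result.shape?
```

(6,)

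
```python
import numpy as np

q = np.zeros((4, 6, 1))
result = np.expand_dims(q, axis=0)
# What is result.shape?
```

(1, 4, 6, 1)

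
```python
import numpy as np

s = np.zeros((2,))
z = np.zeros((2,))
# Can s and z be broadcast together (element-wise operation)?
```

Yes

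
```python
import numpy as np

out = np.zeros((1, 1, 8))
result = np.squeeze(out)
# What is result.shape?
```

(8,)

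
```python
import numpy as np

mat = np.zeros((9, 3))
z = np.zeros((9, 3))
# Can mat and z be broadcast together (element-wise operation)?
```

Yes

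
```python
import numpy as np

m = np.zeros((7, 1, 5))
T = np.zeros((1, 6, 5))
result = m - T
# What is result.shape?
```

(7, 6, 5)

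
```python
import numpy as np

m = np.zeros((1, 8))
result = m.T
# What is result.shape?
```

(8, 1)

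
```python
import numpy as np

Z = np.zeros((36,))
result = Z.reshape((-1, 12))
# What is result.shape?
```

(3, 12)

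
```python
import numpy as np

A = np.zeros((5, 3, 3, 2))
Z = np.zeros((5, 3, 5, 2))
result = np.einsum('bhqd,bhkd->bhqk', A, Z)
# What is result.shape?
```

(5, 3, 3, 5)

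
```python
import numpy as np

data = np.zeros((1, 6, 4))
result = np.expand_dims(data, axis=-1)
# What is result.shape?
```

(1, 6, 4, 1)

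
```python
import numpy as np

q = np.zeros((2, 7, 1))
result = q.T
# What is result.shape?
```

(1, 7, 2)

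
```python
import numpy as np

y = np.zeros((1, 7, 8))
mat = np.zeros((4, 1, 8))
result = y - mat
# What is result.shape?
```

(4, 7, 8)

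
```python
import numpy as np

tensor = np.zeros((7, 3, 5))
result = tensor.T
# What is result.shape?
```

(5, 3, 7)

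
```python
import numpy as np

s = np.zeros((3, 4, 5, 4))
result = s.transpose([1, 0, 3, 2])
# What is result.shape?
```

(4, 3, 4, 5)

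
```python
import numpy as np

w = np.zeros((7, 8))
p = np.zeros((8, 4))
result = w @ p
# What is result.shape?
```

(7, 4)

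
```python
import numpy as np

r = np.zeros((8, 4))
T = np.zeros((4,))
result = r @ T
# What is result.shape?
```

(8,)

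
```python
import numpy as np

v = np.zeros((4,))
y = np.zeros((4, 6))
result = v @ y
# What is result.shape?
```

(6,)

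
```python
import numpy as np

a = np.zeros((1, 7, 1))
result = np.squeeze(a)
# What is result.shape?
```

(7,)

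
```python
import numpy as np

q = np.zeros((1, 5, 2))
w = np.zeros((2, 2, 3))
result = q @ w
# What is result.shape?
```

(2, 5, 3)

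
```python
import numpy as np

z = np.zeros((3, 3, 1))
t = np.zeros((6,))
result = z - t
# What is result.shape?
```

(3, 3, 6)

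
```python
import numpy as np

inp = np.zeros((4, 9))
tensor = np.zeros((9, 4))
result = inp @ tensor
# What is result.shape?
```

(4, 4)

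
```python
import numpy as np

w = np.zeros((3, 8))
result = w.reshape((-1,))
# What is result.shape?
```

(24,)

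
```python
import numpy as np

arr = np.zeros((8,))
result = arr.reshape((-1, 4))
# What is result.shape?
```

(2, 4)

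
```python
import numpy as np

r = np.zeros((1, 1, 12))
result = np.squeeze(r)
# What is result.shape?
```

(12,)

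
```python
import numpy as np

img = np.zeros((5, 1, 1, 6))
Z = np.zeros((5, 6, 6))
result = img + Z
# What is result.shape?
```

(5, 5, 6, 6)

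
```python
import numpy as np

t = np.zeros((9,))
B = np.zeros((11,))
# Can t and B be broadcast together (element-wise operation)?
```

No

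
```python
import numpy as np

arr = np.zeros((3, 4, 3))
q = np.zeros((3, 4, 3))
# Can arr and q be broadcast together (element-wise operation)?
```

Yes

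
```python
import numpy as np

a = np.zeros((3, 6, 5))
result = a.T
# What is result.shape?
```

(5, 6, 3)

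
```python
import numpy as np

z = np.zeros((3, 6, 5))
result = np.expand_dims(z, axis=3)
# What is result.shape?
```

(3, 6, 5, 1)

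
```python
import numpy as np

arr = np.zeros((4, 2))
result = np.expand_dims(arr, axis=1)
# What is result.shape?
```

(4, 1, 2)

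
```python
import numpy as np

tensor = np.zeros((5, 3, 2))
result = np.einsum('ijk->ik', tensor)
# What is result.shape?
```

(5, 2)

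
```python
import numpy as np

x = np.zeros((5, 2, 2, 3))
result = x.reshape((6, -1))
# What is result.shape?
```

(6, 10)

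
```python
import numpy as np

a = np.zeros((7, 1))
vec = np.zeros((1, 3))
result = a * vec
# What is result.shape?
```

(7, 3)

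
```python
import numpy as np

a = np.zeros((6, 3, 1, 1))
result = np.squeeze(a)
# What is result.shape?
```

(6, 3)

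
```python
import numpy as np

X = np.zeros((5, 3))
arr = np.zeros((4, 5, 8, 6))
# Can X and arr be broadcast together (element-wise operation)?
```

No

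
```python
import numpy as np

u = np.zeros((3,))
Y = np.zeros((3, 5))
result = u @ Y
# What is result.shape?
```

(5,)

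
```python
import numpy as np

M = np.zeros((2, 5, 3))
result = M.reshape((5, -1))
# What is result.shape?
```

(5, 6)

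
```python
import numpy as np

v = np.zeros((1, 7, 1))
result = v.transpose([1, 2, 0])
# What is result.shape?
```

(7, 1, 1)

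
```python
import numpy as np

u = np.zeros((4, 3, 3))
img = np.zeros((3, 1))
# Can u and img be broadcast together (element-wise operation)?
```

Yes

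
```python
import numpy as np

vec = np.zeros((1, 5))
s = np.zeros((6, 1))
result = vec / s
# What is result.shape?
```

(6, 5)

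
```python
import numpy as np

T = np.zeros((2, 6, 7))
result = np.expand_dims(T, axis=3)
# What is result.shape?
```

(2, 6, 7, 1)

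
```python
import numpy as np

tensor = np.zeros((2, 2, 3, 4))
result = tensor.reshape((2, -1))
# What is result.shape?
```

(2, 24)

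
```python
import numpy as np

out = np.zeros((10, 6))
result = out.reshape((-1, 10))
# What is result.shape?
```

(6, 10)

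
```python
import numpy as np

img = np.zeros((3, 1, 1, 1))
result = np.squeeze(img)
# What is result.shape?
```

(3,)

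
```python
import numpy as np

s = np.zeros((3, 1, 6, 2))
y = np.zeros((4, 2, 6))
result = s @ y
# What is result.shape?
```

(3, 4, 6, 6)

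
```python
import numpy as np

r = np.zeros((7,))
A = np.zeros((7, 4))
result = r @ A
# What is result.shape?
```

(4,)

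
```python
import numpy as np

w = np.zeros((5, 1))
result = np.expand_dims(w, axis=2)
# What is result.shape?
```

(5, 1, 1)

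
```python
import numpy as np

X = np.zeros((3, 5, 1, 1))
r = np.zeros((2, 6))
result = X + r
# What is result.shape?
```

(3, 5, 2, 6)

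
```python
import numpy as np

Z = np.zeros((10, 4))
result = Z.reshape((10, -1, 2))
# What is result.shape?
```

(10, 2, 2)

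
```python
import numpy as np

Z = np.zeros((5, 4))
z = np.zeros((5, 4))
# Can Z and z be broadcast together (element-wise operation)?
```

Yes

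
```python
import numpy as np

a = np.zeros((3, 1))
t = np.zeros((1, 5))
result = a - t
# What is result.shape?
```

(3, 5)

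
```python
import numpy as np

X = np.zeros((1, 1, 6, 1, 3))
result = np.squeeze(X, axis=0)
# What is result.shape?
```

(1, 6, 1, 3)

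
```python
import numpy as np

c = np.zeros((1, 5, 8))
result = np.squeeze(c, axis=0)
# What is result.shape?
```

(5, 8)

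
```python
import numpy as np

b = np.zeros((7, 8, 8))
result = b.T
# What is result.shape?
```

(8, 8, 7)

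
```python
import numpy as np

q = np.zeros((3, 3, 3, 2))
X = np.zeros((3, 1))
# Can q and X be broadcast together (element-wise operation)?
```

Yes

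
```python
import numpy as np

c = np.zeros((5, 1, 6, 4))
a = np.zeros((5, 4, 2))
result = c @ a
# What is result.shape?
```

(5, 5, 6, 2)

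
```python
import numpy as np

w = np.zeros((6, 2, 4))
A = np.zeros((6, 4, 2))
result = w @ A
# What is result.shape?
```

(6, 2, 2)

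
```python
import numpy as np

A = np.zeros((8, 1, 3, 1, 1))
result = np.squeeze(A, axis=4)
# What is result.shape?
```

(8, 1, 3, 1)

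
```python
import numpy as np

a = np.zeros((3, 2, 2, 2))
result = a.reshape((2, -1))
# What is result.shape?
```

(2, 12)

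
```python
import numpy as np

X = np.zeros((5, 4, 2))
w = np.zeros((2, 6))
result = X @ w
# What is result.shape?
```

(5, 4, 6)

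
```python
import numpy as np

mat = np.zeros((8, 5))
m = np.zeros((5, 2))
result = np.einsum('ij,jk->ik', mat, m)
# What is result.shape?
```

(8, 2)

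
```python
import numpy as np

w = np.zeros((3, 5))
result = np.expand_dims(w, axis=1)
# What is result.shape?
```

(3, 1, 5)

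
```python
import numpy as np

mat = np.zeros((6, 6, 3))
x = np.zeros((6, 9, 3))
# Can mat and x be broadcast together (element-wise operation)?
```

No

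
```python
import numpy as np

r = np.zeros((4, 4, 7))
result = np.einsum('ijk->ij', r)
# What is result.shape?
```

(4, 4)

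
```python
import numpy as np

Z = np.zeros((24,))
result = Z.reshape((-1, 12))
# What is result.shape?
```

(2, 12)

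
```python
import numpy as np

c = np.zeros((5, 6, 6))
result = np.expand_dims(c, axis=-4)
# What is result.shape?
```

(1, 5, 6, 6)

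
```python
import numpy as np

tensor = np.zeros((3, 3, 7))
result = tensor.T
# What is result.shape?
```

(7, 3, 3)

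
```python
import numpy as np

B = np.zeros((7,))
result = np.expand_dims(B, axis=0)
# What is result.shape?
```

(1, 7)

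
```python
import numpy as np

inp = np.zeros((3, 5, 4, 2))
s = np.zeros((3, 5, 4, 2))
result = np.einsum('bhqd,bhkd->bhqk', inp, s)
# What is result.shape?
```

(3, 5, 4, 4)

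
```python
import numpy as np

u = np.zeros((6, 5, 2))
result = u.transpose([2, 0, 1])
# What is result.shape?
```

(2, 6, 5)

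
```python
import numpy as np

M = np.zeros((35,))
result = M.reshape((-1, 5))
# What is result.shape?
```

(7, 5)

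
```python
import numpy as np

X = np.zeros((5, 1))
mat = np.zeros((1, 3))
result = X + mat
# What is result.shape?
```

(5, 3)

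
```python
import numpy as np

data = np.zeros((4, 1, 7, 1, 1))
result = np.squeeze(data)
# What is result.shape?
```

(4, 7)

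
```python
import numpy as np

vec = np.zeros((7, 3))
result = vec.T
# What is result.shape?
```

(3, 7)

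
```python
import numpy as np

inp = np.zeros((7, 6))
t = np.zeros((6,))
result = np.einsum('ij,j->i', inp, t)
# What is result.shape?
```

(7,)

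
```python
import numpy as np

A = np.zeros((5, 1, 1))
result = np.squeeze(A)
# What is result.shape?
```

(5,)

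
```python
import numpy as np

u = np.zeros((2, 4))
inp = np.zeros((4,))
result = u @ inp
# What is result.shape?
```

(2,)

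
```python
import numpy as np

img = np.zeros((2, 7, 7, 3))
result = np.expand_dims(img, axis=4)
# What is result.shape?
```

(2, 7, 7, 3, 1)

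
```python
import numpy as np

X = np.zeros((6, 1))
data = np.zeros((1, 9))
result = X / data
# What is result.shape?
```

(6, 9)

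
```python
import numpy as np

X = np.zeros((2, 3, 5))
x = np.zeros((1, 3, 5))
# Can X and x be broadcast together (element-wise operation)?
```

Yes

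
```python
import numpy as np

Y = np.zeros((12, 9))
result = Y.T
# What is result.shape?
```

(9, 12)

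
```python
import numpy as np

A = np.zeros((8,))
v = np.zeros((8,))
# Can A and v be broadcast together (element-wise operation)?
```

Yes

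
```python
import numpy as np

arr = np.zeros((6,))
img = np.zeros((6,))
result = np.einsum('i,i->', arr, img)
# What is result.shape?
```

()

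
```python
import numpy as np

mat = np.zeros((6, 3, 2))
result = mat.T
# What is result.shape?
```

(2, 3, 6)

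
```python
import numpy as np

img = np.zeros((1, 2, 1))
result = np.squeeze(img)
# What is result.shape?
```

(2,)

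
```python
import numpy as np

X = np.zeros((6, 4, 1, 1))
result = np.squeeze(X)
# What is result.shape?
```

(6, 4)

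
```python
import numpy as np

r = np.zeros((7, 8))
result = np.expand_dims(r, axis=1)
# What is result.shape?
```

(7, 1, 8)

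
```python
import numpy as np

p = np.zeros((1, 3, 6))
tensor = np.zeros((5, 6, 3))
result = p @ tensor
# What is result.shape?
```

(5, 3, 3)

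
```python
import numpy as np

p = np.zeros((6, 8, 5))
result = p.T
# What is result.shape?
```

(5, 8, 6)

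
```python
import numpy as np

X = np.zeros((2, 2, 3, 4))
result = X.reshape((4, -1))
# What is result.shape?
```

(4, 12)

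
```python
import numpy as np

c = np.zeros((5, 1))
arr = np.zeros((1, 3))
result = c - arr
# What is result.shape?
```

(5, 3)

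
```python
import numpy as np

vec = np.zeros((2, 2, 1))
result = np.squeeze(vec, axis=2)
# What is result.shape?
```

(2, 2)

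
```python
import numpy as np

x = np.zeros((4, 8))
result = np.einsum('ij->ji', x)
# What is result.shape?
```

(8, 4)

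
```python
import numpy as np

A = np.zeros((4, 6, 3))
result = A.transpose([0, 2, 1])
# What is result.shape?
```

(4, 3, 6)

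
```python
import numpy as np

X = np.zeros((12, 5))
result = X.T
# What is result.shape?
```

(5, 12)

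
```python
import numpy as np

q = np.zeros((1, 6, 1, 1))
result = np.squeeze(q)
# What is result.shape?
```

(6,)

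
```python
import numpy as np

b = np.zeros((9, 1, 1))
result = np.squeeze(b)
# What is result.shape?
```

(9,)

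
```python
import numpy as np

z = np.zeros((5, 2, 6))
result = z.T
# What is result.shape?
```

(6, 2, 5)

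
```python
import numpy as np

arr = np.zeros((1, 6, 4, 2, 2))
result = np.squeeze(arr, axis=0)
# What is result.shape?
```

(6, 4, 2, 2)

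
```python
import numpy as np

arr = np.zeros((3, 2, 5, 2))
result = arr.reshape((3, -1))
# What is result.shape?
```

(3, 20)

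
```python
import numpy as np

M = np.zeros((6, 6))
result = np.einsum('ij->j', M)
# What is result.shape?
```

(6,)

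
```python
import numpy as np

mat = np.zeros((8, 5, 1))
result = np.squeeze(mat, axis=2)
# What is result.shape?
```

(8, 5)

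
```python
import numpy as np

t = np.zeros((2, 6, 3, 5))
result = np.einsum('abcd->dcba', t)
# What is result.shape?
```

(5, 3, 6, 2)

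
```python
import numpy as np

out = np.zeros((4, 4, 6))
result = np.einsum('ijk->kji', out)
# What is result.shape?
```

(6, 4, 4)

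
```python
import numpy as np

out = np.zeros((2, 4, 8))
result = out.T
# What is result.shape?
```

(8, 4, 2)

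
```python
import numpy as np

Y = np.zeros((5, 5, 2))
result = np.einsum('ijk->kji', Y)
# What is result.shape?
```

(2, 5, 5)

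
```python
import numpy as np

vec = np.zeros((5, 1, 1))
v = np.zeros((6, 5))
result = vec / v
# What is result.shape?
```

(5, 6, 5)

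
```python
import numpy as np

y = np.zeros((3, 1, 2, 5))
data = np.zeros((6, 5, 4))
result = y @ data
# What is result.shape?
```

(3, 6, 2, 4)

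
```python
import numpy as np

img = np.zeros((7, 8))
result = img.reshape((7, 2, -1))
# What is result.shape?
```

(7, 2, 4)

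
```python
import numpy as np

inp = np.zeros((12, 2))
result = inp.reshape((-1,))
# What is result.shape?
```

(24,)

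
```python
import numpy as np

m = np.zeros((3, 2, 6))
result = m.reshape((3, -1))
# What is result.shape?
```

(3, 12)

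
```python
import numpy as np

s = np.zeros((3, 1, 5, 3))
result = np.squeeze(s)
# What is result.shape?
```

(3, 5, 3)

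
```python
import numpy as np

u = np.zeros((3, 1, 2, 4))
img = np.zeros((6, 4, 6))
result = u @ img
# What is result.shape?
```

(3, 6, 2, 6)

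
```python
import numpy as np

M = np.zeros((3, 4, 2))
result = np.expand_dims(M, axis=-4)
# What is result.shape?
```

(1, 3, 4, 2)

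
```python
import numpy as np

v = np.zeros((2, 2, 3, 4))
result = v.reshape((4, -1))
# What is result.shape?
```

(4, 12)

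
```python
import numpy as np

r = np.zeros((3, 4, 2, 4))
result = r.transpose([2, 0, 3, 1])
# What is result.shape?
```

(2, 3, 4, 4)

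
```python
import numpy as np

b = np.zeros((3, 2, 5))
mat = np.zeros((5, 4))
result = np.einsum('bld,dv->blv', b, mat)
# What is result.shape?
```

(3, 2, 4)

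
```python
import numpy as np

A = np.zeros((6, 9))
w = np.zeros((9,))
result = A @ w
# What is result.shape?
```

(6,)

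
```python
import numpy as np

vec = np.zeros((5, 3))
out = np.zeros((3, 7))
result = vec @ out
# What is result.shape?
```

(5, 7)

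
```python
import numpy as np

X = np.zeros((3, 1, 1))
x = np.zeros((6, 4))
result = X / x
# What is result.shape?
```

(3, 6, 4)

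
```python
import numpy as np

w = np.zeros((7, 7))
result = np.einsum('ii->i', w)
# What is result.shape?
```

(7,)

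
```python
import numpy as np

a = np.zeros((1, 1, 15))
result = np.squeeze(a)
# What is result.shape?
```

(15,)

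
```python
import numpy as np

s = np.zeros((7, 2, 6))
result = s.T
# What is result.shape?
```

(6, 2, 7)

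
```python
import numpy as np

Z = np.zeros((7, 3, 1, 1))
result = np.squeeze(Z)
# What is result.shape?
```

(7, 3)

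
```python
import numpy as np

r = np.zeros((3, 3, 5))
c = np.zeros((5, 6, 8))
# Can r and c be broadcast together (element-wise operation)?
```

No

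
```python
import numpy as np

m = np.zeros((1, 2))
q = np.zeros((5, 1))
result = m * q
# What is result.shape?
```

(5, 2)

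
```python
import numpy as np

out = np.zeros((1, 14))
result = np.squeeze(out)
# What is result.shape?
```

(14,)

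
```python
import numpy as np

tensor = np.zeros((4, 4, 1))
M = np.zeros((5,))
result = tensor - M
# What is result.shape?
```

(4, 4, 5)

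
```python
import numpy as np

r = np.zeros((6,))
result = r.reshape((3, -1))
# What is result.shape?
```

(3, 2)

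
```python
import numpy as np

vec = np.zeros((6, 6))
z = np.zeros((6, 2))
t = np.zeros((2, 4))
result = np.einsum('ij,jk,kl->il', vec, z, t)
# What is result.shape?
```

(6, 4)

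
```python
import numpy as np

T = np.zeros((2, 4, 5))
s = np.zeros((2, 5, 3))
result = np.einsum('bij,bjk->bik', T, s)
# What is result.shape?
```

(2, 4, 3)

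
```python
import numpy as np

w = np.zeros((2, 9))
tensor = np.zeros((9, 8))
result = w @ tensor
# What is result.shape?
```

(2, 8)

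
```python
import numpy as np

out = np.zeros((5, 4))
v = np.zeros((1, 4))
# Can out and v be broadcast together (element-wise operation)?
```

Yes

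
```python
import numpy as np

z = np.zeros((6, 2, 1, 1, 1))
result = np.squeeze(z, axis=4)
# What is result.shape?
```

(6, 2, 1, 1)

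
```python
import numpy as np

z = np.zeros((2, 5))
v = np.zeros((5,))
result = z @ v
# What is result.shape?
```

(2,)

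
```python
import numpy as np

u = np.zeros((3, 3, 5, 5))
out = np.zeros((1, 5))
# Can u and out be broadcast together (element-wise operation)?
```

Yes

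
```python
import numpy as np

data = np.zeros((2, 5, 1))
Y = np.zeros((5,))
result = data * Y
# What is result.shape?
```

(2, 5, 5)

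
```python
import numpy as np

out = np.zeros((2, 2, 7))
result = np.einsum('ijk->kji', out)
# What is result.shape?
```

(7, 2, 2)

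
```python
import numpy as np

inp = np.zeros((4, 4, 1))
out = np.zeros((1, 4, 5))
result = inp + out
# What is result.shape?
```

(4, 4, 5)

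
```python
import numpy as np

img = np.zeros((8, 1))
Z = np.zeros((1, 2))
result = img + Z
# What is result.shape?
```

(8, 2)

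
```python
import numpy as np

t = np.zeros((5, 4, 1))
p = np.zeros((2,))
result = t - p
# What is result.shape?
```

(5, 4, 2)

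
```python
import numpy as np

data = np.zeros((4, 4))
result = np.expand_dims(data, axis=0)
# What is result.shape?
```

(1, 4, 4)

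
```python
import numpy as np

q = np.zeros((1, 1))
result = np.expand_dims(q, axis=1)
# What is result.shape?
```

(1, 1, 1)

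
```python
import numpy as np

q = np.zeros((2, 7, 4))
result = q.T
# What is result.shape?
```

(4, 7, 2)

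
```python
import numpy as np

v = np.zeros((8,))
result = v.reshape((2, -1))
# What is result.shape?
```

(2, 4)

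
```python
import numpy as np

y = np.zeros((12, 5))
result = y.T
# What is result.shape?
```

(5, 12)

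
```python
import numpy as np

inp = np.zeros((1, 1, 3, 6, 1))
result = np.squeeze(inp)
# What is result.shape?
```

(3, 6)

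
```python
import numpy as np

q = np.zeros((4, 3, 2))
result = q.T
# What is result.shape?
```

(2, 3, 4)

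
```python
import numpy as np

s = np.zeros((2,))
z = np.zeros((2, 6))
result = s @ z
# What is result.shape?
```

(6,)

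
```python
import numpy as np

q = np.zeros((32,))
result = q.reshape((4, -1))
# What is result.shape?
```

(4, 8)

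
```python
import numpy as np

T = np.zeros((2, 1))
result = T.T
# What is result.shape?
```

(1, 2)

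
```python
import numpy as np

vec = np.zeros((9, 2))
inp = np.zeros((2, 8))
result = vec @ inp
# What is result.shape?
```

(9, 8)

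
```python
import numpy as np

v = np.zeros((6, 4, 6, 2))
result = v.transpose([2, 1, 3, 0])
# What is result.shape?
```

(6, 4, 2, 6)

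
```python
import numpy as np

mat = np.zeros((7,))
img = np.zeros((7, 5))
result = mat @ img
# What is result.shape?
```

(5,)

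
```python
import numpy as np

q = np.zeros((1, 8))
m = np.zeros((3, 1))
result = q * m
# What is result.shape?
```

(3, 8)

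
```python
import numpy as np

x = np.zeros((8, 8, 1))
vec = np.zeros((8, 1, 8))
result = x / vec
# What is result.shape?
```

(8, 8, 8)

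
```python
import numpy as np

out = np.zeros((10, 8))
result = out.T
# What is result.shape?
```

(8, 10)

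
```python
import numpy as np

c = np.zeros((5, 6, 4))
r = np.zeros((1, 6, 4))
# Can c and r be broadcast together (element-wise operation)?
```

Yes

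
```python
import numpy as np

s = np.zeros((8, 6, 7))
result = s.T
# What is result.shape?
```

(7, 6, 8)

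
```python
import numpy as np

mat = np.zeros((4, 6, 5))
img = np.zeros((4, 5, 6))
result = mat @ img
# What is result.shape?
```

(4, 6, 6)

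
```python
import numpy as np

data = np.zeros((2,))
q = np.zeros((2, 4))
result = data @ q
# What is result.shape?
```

(4,)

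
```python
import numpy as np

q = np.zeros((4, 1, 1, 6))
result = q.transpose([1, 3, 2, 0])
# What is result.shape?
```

(1, 6, 1, 4)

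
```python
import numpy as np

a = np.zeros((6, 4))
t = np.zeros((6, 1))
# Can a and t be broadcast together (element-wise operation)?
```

Yes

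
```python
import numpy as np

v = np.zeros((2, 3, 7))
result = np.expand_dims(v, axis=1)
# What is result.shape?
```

(2, 1, 3, 7)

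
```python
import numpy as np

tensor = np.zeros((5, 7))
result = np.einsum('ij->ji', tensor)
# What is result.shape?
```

(7, 5)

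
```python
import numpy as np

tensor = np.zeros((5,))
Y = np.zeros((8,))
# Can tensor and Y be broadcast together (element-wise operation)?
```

No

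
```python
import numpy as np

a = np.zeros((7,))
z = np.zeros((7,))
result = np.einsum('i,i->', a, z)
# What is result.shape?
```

()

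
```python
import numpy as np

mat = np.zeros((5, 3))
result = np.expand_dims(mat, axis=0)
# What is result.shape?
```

(1, 5, 3)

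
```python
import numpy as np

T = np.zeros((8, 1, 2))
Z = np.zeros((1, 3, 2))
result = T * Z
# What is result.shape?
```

(8, 3, 2)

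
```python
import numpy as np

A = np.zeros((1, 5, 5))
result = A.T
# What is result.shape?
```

(5, 5, 1)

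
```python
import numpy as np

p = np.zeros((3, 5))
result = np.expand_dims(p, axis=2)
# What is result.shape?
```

(3, 5, 1)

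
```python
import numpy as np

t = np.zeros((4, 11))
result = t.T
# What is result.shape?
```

(11, 4)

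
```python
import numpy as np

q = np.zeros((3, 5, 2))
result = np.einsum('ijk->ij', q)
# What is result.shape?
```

(3, 5)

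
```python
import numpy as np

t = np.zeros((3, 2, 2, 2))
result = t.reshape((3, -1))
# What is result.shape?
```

(3, 8)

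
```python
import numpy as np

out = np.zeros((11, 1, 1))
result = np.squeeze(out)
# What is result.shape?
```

(11,)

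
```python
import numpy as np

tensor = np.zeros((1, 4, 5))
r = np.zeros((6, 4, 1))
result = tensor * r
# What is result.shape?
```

(6, 4, 5)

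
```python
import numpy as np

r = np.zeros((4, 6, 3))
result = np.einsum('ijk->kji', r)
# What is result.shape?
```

(3, 6, 4)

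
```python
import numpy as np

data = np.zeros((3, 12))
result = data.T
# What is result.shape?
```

(12, 3)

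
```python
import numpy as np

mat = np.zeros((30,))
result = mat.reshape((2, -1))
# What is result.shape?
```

(2, 15)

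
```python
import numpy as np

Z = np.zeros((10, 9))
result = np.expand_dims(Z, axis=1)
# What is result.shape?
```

(10, 1, 9)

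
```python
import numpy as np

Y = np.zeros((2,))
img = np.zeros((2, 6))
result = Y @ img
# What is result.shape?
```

(6,)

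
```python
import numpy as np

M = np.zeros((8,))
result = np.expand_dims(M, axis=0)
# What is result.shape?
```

(1, 8)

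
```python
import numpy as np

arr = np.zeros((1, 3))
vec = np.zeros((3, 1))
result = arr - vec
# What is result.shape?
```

(3, 3)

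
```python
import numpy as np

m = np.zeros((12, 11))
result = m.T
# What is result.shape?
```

(11, 12)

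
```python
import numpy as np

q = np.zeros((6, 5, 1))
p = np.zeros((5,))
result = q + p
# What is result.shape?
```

(6, 5, 5)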